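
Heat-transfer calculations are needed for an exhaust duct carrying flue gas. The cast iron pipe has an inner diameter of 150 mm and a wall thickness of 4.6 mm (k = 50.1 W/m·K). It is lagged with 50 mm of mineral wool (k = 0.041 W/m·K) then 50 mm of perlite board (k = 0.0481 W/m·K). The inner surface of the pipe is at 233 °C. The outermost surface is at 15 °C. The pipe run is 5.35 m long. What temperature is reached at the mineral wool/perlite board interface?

T ≈ 94.2 °C

For a radial system each layer contributes R = ln(r_out/r_in)/(2πkL); films add R = 1/(hA).
R_cast iron pipe wall = ln(79.6/75)/(2π×50.1×5.35) = 3.535×10^-5 K/W
R_mineral wool = ln(129.6/79.6)/(2π×0.041×5.35) = 0.3537 K/W
R_perlite board = ln(179.6/129.6)/(2π×0.0481×5.35) = 0.2018 K/W
R_total = 0.5555 K/W
Q = ΔT/R_total = 218/0.5555
Q = 392 W
T_interface = T_inner − Q·ΣR(inner→interface) = 233 − 392×0.3537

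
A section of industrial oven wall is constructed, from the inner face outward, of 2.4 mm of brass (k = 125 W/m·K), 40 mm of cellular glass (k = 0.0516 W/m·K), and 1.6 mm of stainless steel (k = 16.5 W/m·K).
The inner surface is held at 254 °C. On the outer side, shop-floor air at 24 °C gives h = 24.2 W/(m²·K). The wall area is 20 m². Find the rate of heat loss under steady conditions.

Thermal resistances in series:
R_brass = L/(kA) = 0.0024/(125×20) = 9.6×10^-7 K/W
R_cellular glass = L/(kA) = 0.04/(0.0516×20) = 0.03876 K/W
R_stainless steel = L/(kA) = 0.0016/(16.5×20) = 4.848×10^-6 K/W
R_outer film = 1/(h_o·A) = 1/(24.2×20) = 0.002066 K/W
R_total = 0.04083 K/W
Q = ΔT / R_total = 230 / 0.04083

Q ≈ 5630 W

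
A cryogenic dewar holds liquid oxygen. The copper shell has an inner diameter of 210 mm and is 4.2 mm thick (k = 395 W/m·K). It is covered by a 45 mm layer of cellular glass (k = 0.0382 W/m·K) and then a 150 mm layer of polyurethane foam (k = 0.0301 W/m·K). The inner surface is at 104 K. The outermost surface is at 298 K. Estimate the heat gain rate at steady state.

Q ≈ 13.8 W

Each spherical layer contributes R = (1/r_i − 1/r_o)/(4πk):
R_copper shell = (1/0.105 − 1/0.1092)/(4π×395) = 7.38×10^-5 K/W
R_cellular glass = (1/0.1092 − 1/0.1542)/(4π×0.0382) = 5.567 K/W
R_polyurethane foam = (1/0.1542 − 1/0.3042)/(4π×0.0301) = 8.454 K/W
R_total = 14.02 K/W
Q = ΔT/R_total = 194/14.02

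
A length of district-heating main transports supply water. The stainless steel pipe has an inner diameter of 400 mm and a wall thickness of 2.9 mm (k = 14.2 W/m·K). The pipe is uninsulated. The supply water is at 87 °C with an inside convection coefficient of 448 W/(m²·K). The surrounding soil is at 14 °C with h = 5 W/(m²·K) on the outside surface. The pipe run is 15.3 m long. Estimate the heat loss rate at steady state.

Radial resistances (cylindrical: R_cond = ln(r_o/r_i)/(2πkL), R_conv = 1/(h·2πrL)):
R_inner film = 1/(h_i·2πr₁L) = 1/(448×2π×0.2×15.3) = 1.161×10^-4 K/W
R_stainless steel pipe wall = ln(202.9/200)/(2π×14.2×15.3) = 1.055×10^-5 K/W
R_outer film = 1/(h_o·2πr_oL) = 1/(5×2π×0.2029×15.3) = 0.01025 K/W
R_total = 0.01038 K/W
Q = ΔT/R_total = 73/0.01038

Q ≈ 7030 W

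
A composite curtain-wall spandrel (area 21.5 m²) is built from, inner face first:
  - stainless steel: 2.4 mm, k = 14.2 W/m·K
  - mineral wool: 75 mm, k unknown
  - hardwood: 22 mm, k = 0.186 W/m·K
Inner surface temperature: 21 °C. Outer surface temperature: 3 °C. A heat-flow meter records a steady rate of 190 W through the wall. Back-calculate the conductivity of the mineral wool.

Thermal resistances in series:
R_stainless steel = L/(kA) = 0.0024/(14.2×21.5) = 7.861×10^-6 K/W
R_hardwood = L/(kA) = 0.022/(0.186×21.5) = 0.005501 K/W
Sum of known resistances R_other = 0.005509 K/W
Total R = ΔT/Q = 18/190 = 0.09474 K/W
R_mineral wool = R_total − R_other = 0.08923 K/W
k = L/(R·A) = 0.075/(0.08923×21.5)

k ≈ 0.0391 W/(m·K)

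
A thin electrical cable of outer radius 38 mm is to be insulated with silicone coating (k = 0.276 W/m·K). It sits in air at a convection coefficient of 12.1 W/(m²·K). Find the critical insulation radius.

r_cr ≈ 22.8 mm

For a cylinder r_cr = k/h = 0.276/12.1
r_cr = 22.8 mm; since the bare radius (38 mm) is above r_cr, any added insulation will reduce heat loss.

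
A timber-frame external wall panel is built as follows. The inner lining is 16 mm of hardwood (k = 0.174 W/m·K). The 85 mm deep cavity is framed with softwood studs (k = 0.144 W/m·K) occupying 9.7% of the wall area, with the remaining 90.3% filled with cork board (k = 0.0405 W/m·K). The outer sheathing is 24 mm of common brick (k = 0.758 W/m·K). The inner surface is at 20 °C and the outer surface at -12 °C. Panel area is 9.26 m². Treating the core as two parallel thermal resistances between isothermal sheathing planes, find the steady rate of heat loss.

Q ≈ 164 W

Sheathing layers in series; stud and cavity paths in parallel between them.
R_inner = 0.016/(0.174×9.26) = 0.00993 K/W
R_stud  = 0.085/(0.144×0.097×9.26) = 0.6572 K/W
R_cav   = 0.085/(0.0405×0.903×9.26) = 0.251 K/W
1/R_core = 1/R_stud + 1/R_cav → R_core = 0.1816 K/W
R_outer = 0.024/(0.758×9.26) = 0.003419 K/W
R_total = 0.195 K/W
Q = ΔT/R_total = 32/0.195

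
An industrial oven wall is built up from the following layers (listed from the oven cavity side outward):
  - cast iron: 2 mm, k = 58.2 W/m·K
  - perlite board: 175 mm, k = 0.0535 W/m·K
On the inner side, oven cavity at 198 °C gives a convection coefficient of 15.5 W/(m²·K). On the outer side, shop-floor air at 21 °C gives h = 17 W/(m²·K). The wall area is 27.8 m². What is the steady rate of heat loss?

Q ≈ 1450 W

Series thermal resistances:
R_inner film = 1/(h_i·A) = 1/(15.5×27.8) = 0.002321 K/W
R_cast iron = L/(kA) = 0.002/(58.2×27.8) = 1.236×10^-6 K/W
R_perlite board = L/(kA) = 0.175/(0.0535×27.8) = 0.1177 K/W
R_outer film = 1/(h_o·A) = 1/(17×27.8) = 0.002116 K/W
R_total = 0.1221 K/W
Q = ΔT / R_total = 177 / 0.1221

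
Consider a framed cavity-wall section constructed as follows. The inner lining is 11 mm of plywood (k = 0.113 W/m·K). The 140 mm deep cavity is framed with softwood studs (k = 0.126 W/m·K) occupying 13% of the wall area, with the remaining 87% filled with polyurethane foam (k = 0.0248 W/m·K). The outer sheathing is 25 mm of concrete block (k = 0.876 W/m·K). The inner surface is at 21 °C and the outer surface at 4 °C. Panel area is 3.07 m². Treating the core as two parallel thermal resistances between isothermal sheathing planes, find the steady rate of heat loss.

Q ≈ 13.7 W

Sheathing layers in series; stud and cavity paths in parallel between them.
R_inner = 0.011/(0.113×3.07) = 0.03171 K/W
R_stud  = 0.14/(0.126×0.13×3.07) = 2.784 K/W
R_cav   = 0.14/(0.0248×0.87×3.07) = 2.114 K/W
1/R_core = 1/R_stud + 1/R_cav → R_core = 1.201 K/W
R_outer = 0.025/(0.876×3.07) = 0.009296 K/W
R_total = 1.242 K/W
Q = ΔT/R_total = 17/1.242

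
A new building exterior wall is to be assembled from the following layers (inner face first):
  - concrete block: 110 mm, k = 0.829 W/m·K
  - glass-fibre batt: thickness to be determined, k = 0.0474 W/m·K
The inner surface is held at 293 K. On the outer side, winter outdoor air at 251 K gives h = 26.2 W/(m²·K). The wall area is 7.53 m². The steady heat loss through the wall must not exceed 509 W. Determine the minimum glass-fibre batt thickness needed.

Model the wall as resistances in series:
R_concrete block = L/(kA) = 0.11/(0.829×7.53) = 0.01762 K/W
R_outer film = 1/(h_o·A) = 1/(26.2×7.53) = 0.005069 K/W
Sum of the known resistances R_other = 0.02269 K/W
Required total resistance R_tot = ΔT/Q_allow = 42/509 = 0.08251 K/W
R_glass-fibre batt = R_tot − R_other = 0.05982 K/W
L = R·k·A = 0.05982×0.0474×7.53

L ≈ 21.4 mm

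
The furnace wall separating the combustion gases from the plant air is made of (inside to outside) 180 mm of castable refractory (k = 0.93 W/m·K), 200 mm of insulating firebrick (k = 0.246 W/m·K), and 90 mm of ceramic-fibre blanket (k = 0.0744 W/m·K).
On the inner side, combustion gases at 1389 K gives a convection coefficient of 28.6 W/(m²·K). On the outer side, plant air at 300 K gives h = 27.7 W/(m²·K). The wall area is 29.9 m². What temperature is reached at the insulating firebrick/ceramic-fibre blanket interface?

Model the wall as resistances in series:
R_inner film = 1/(h_i·A) = 1/(28.6×29.9) = 0.001169 K/W
R_castable refractory = L/(kA) = 0.18/(0.93×29.9) = 0.006473 K/W
R_insulating firebrick = L/(kA) = 0.2/(0.246×29.9) = 0.02719 K/W
R_ceramic-fibre blanket = L/(kA) = 0.09/(0.0744×29.9) = 0.04046 K/W
R_outer film = 1/(h_o·A) = 1/(27.7×29.9) = 0.001207 K/W
R_total = 0.0765 K/W;  Q = ΔT/R_total = 1089/0.0765 = 14240 W
T_interface = T_inner − Q·ΣR(inner→interface) = 1389 − 14200×0.03483

T ≈ 893 K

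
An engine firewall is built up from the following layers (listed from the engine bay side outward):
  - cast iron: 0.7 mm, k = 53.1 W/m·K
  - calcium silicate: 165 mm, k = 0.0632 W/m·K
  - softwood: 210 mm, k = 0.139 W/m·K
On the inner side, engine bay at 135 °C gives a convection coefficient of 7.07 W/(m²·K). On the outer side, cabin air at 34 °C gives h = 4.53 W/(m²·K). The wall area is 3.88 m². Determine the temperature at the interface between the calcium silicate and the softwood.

Using the resistance-network approach (series):
R_inner film = 1/(h_i·A) = 1/(7.07×3.88) = 0.03645 K/W
R_cast iron = L/(kA) = 0.0007/(53.1×3.88) = 3.398×10^-6 K/W
R_calcium silicate = L/(kA) = 0.165/(0.0632×3.88) = 0.6729 K/W
R_softwood = L/(kA) = 0.21/(0.139×3.88) = 0.3894 K/W
R_outer film = 1/(h_o·A) = 1/(4.53×3.88) = 0.05689 K/W
R_total = 1.156 K/W;  Q = ΔT/R_total = 101/1.156 = 87.4 W
T_interface = T_inner − Q·ΣR(inner→interface) = 135 − 87.4×0.7093

T ≈ 73 °C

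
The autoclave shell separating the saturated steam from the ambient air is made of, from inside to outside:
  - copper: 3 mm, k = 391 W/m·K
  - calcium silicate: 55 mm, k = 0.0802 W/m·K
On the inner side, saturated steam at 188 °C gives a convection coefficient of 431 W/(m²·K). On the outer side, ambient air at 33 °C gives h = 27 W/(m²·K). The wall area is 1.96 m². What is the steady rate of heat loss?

Q ≈ 419 W

Model the wall as resistances in series:
R_inner film = 1/(h_i·A) = 1/(431×1.96) = 0.001184 K/W
R_copper = L/(kA) = 0.003/(391×1.96) = 3.915×10^-6 K/W
R_calcium silicate = L/(kA) = 0.055/(0.0802×1.96) = 0.3499 K/W
R_outer film = 1/(h_o·A) = 1/(27×1.96) = 0.0189 K/W
R_total = 0.37 K/W
Q = ΔT / R_total = 155 / 0.37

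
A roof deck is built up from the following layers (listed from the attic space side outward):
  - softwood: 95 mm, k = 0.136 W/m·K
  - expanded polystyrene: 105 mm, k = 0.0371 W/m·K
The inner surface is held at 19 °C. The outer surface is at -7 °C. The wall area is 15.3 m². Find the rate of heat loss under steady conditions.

Q ≈ 113 W

Thermal resistances in series:
R_softwood = L/(kA) = 0.095/(0.136×15.3) = 0.04566 K/W
R_expanded polystyrene = L/(kA) = 0.105/(0.0371×15.3) = 0.185 K/W
R_total = 0.2306 K/W
Q = ΔT / R_total = 26 / 0.2306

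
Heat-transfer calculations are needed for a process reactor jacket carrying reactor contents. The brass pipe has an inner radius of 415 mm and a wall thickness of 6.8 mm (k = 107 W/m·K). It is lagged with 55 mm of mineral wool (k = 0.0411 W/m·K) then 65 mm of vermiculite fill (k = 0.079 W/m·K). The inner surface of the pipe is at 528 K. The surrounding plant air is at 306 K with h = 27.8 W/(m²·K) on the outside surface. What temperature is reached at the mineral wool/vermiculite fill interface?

T ≈ 386 K

Treating each annulus and film as a series resistance:
R_brass pipe wall = ln(421.8/415)/(2π×107×1) = 2.417×10^-5 K/W
R_mineral wool = ln(476.8/421.8)/(2π×0.0411×1) = 0.4746 K/W
R_vermiculite fill = ln(541.8/476.8)/(2π×0.079×1) = 0.2575 K/W
R_outer film = 1/(h_o·2πr_oL) = 1/(27.8×2π×0.5418×1) = 0.01057 K/W
R_total = 0.7427 K/W
Q = ΔT/R_total = 222/0.7427
Q = 299 W/m
T_interface = T_inner − Q·ΣR(inner→interface) = 528 − 299×0.4746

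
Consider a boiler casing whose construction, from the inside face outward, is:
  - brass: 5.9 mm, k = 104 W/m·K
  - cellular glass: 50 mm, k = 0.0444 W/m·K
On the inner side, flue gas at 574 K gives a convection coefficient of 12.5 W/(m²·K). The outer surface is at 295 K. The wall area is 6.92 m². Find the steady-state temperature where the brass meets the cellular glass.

Model the wall as resistances in series:
R_inner film = 1/(h_i·A) = 1/(12.5×6.92) = 0.01156 K/W
R_brass = L/(kA) = 0.0059/(104×6.92) = 8.198×10^-6 K/W
R_cellular glass = L/(kA) = 0.05/(0.0444×6.92) = 0.1627 K/W
R_total = 0.1743 K/W;  Q = ΔT/R_total = 279/0.1743 = 1601 W
T_interface = T_inner − Q·ΣR(inner→interface) = 574 − 1600×0.01157

T ≈ 555 K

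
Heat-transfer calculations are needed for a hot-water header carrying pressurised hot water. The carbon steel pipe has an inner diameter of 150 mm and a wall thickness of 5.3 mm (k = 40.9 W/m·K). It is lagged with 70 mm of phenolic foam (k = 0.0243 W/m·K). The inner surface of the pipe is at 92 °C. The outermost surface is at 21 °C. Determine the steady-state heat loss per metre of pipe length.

Cylindrical conduction, so R = ln(r₂/r₁)/(2πkL) per layer, in series:
R_carbon steel pipe wall = ln(80.3/75)/(2π×40.9×1) = 2.657×10^-4 K/W
R_phenolic foam = ln(150.3/80.3)/(2π×0.0243×1) = 4.106 K/W
R_total = 4.106 K/W
Q = ΔT/R_total = 71/4.106

q′ ≈ 17.3 W/m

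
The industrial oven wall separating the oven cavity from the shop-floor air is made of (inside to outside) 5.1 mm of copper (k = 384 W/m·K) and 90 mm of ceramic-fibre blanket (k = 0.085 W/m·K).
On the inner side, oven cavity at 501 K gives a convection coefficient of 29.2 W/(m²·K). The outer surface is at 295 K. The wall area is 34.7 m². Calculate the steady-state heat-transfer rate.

Q ≈ 6540 W

Series thermal resistances:
R_inner film = 1/(h_i·A) = 1/(29.2×34.7) = 9.869×10^-4 K/W
R_copper = L/(kA) = 0.0051/(384×34.7) = 3.827×10^-7 K/W
R_ceramic-fibre blanket = L/(kA) = 0.09/(0.085×34.7) = 0.03051 K/W
R_total = 0.0315 K/W
Q = ΔT / R_total = 206 / 0.0315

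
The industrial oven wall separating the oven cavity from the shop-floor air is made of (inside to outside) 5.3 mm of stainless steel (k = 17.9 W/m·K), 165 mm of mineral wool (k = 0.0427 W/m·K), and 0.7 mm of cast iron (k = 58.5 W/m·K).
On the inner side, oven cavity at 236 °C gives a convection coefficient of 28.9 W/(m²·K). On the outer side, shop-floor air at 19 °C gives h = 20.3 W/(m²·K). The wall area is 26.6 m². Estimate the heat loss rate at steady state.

Thermal resistances in series:
R_inner film = 1/(h_i·A) = 1/(28.9×26.6) = 0.001301 K/W
R_stainless steel = L/(kA) = 0.0053/(17.9×26.6) = 1.113×10^-5 K/W
R_mineral wool = L/(kA) = 0.165/(0.0427×26.6) = 0.1453 K/W
R_cast iron = L/(kA) = 0.0007/(58.5×26.6) = 4.498×10^-7 K/W
R_outer film = 1/(h_o·A) = 1/(20.3×26.6) = 0.001852 K/W
R_total = 0.1484 K/W
Q = ΔT / R_total = 217 / 0.1484

Q ≈ 1460 W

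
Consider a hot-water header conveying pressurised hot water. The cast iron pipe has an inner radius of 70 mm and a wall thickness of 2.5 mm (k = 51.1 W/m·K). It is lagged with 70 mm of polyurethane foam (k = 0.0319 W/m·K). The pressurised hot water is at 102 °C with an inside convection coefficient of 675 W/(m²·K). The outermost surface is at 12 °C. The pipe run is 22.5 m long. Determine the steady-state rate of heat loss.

Cylindrical conduction, so R = ln(r₂/r₁)/(2πkL) per layer, in series:
R_inner film = 1/(h_i·2πr₁L) = 1/(675×2π×0.07×22.5) = 1.497×10^-4 K/W
R_cast iron pipe wall = ln(72.5/70)/(2π×51.1×22.5) = 4.858×10^-6 K/W
R_polyurethane foam = ln(142.5/72.5)/(2π×0.0319×22.5) = 0.1498 K/W
R_total = 0.15 K/W
Q = ΔT/R_total = 90/0.15

Q ≈ 600 W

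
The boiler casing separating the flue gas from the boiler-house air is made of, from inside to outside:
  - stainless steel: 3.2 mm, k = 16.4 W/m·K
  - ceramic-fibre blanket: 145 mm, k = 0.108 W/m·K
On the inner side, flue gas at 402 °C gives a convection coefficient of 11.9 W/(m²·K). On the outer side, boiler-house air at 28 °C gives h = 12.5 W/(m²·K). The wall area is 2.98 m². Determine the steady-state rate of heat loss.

Q ≈ 740 W

Model the wall as resistances in series:
R_inner film = 1/(h_i·A) = 1/(11.9×2.98) = 0.0282 K/W
R_stainless steel = L/(kA) = 0.0032/(16.4×2.98) = 6.548×10^-5 K/W
R_ceramic-fibre blanket = L/(kA) = 0.145/(0.108×2.98) = 0.4505 K/W
R_outer film = 1/(h_o·A) = 1/(12.5×2.98) = 0.02685 K/W
R_total = 0.5056 K/W
Q = ΔT / R_total = 374 / 0.5056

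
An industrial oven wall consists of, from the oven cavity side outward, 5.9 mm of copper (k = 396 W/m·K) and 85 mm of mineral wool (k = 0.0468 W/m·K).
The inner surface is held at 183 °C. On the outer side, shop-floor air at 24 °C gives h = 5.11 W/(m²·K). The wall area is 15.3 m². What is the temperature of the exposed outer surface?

T ≈ 39.5 °C

Using the resistance-network approach (series):
R_copper = L/(kA) = 0.0059/(396×15.3) = 9.738×10^-7 K/W
R_mineral wool = L/(kA) = 0.085/(0.0468×15.3) = 0.1187 K/W
R_outer film = 1/(h_o·A) = 1/(5.11×15.3) = 0.01279 K/W
R_total = 0.1315 K/W;  Q = ΔT/R_total = 159/0.1315 = 1209 W
T_interface = T_inner − Q·ΣR(inner→interface) = 183 − 1210×0.1187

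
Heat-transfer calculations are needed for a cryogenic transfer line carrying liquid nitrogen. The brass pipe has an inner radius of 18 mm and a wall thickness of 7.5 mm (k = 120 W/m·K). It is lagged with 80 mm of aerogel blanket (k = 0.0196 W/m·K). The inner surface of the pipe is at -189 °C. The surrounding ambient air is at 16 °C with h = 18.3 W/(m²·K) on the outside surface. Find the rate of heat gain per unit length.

For a radial system each layer contributes R = ln(r_out/r_in)/(2πkL); films add R = 1/(hA).
R_brass pipe wall = ln(25.5/18)/(2π×120×1) = 4.62×10^-4 K/W
R_aerogel blanket = ln(105.5/25.5)/(2π×0.0196×1) = 11.53 K/W
R_outer film = 1/(h_o·2πr_oL) = 1/(18.3×2π×0.1055×1) = 0.08244 K/W
R_total = 11.61 K/W
Q = ΔT/R_total = 205/11.61

q′ ≈ 17.7 W/m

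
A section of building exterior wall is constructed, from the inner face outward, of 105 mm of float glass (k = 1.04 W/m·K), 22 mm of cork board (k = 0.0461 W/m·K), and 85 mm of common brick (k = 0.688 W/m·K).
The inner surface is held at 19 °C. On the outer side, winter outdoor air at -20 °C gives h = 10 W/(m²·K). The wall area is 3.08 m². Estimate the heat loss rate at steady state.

Using the resistance-network approach (series):
R_float glass = L/(kA) = 0.105/(1.04×3.08) = 0.03278 K/W
R_cork board = L/(kA) = 0.022/(0.0461×3.08) = 0.1549 K/W
R_common brick = L/(kA) = 0.085/(0.688×3.08) = 0.04011 K/W
R_outer film = 1/(h_o·A) = 1/(10×3.08) = 0.03247 K/W
R_total = 0.2603 K/W
Q = ΔT / R_total = 39 / 0.2603

Q ≈ 150 W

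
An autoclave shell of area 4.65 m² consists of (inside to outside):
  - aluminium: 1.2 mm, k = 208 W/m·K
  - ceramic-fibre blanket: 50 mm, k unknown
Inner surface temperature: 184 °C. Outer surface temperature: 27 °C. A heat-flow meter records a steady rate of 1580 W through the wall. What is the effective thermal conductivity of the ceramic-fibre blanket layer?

Treating each layer as a thermal resistance in series:
R_aluminium = L/(kA) = 0.0012/(208×4.65) = 1.241×10^-6 K/W
Sum of known resistances R_other = 1.241×10^-6 K/W
Total R = ΔT/Q = 157/1580 = 0.09937 K/W
R_ceramic-fibre blanket = R_total − R_other = 0.09937 K/W
k = L/(R·A) = 0.05/(0.09937×4.65)

k ≈ 0.108 W/(m·K)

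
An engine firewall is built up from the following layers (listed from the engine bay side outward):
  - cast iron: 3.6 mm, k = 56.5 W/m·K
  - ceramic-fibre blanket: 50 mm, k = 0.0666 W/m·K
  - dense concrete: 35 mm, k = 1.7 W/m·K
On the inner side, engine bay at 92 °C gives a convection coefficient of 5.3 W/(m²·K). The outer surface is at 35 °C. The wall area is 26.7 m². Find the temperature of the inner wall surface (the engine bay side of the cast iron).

Thermal resistances in series:
R_inner film = 1/(h_i·A) = 1/(5.3×26.7) = 0.007067 K/W
R_cast iron = L/(kA) = 0.0036/(56.5×26.7) = 2.386×10^-6 K/W
R_ceramic-fibre blanket = L/(kA) = 0.05/(0.0666×26.7) = 0.02812 K/W
R_dense concrete = L/(kA) = 0.035/(1.7×26.7) = 7.711×10^-4 K/W
R_total = 0.03596 K/W;  Q = ΔT/R_total = 57/0.03596 = 1585 W
T_interface = T_inner − Q·ΣR(inner→interface) = 92 − 1590×0.007067

T ≈ 80.8 °C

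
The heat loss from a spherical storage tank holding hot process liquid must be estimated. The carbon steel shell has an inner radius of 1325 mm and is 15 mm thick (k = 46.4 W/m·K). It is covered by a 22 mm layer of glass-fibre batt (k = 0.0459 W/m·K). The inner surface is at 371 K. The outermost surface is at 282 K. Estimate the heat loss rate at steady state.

Q ≈ 4260 W

Radial (spherical) resistances in series:
R_carbon steel shell = (1/1.325 − 1/1.34)/(4π×46.4) = 1.449×10^-5 K/W
R_glass-fibre batt = (1/1.34 − 1/1.362)/(4π×0.0459) = 0.0209 K/W
R_total = 0.02091 K/W
Q = ΔT/R_total = 89/0.02091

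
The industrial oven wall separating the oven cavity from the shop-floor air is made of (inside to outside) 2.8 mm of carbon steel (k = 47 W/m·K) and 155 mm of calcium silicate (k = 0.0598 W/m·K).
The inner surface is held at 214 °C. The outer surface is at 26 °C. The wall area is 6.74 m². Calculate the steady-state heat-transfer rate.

Q ≈ 489 W

Model the wall as resistances in series:
R_carbon steel = L/(kA) = 0.0028/(47×6.74) = 8.839×10^-6 K/W
R_calcium silicate = L/(kA) = 0.155/(0.0598×6.74) = 0.3846 K/W
R_total = 0.3846 K/W
Q = ΔT / R_total = 188 / 0.3846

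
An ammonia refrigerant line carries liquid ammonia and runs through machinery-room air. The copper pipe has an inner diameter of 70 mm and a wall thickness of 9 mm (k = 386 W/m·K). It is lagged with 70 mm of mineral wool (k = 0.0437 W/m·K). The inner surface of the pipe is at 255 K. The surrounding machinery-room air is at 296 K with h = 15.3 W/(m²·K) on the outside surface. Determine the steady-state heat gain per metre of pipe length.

q′ ≈ 11.5 W/m

Cylindrical conduction, so R = ln(r₂/r₁)/(2πkL) per layer, in series:
R_copper pipe wall = ln(44/35)/(2π×386×1) = 9.436×10^-5 K/W
R_mineral wool = ln(114/44)/(2π×0.0437×1) = 3.467 K/W
R_outer film = 1/(h_o·2πr_oL) = 1/(15.3×2π×0.114×1) = 0.09125 K/W
R_total = 3.559 K/W
Q = ΔT/R_total = 41/3.559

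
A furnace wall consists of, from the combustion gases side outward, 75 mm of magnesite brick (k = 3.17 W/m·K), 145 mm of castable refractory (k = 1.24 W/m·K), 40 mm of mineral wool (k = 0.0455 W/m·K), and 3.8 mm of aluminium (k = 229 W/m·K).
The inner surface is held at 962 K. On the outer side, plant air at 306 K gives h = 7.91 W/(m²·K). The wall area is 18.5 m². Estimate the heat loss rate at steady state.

Series thermal resistances:
R_magnesite brick = L/(kA) = 0.075/(3.17×18.5) = 0.001279 K/W
R_castable refractory = L/(kA) = 0.145/(1.24×18.5) = 0.006321 K/W
R_mineral wool = L/(kA) = 0.04/(0.0455×18.5) = 0.04752 K/W
R_aluminium = L/(kA) = 0.0038/(229×18.5) = 8.97×10^-7 K/W
R_outer film = 1/(h_o·A) = 1/(7.91×18.5) = 0.006834 K/W
R_total = 0.06195 K/W
Q = ΔT / R_total = 656 / 0.06195

Q ≈ 10600 W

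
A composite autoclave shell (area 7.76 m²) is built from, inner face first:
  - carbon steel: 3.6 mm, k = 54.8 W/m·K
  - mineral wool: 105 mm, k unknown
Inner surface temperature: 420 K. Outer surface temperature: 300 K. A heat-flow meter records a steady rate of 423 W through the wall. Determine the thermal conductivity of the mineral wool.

k ≈ 0.0477 W/(m·K)

Thermal resistances in series:
R_carbon steel = L/(kA) = 0.0036/(54.8×7.76) = 8.466×10^-6 K/W
Sum of known resistances R_other = 8.466×10^-6 K/W
Total R = ΔT/Q = 120/423 = 0.2837 K/W
R_mineral wool = R_total − R_other = 0.2837 K/W
k = L/(R·A) = 0.105/(0.2837×7.76)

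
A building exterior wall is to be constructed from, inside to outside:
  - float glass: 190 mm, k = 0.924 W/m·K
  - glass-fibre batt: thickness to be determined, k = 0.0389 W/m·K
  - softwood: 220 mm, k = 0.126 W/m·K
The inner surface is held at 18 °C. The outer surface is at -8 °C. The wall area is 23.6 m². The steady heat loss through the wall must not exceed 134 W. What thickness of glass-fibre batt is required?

Series thermal resistances:
R_float glass = L/(kA) = 0.19/(0.924×23.6) = 0.008713 K/W
R_softwood = L/(kA) = 0.22/(0.126×23.6) = 0.07398 K/W
Sum of the known resistances R_other = 0.0827 K/W
Required total resistance R_tot = ΔT/Q_allow = 26/134 = 0.194 K/W
R_glass-fibre batt = R_tot − R_other = 0.1113 K/W
L = R·k·A = 0.1113×0.0389×23.6

L ≈ 102 mm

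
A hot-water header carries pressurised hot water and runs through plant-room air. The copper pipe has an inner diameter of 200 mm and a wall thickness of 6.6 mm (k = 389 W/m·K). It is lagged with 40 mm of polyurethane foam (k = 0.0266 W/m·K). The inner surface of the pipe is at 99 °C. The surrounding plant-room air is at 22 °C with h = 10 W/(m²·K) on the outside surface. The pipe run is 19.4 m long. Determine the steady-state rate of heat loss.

For a radial system each layer contributes R = ln(r_out/r_in)/(2πkL); films add R = 1/(hA).
R_copper pipe wall = ln(106.6/100)/(2π×389×19.4) = 1.348×10^-6 K/W
R_polyurethane foam = ln(146.6/106.6)/(2π×0.0266×19.4) = 0.09827 K/W
R_outer film = 1/(h_o·2πr_oL) = 1/(10×2π×0.1466×19.4) = 0.005596 K/W
R_total = 0.1039 K/W
Q = ΔT/R_total = 77/0.1039

Q ≈ 741 W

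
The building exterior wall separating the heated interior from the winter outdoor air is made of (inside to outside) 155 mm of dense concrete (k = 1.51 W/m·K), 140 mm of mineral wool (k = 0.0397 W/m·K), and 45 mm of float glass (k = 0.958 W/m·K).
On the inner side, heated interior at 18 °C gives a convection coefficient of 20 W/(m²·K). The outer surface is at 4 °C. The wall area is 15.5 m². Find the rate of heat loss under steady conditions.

Treating each layer as a thermal resistance in series:
R_inner film = 1/(h_i·A) = 1/(20×15.5) = 0.003226 K/W
R_dense concrete = L/(kA) = 0.155/(1.51×15.5) = 0.006623 K/W
R_mineral wool = L/(kA) = 0.14/(0.0397×15.5) = 0.2275 K/W
R_float glass = L/(kA) = 0.045/(0.958×15.5) = 0.003031 K/W
R_total = 0.2404 K/W
Q = ΔT / R_total = 14 / 0.2404

Q ≈ 58.2 W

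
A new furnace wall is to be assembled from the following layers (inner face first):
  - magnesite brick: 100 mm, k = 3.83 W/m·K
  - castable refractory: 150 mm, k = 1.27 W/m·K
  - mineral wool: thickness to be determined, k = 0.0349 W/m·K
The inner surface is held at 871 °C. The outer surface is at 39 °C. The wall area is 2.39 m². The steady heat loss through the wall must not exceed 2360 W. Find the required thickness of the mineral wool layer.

Using the resistance-network approach (series):
R_magnesite brick = L/(kA) = 0.1/(3.83×2.39) = 0.01092 K/W
R_castable refractory = L/(kA) = 0.15/(1.27×2.39) = 0.04942 K/W
Sum of the known resistances R_other = 0.06034 K/W
Required total resistance R_tot = ΔT/Q_allow = 832/2360 = 0.3525 K/W
R_mineral wool = R_tot − R_other = 0.2922 K/W
L = R·k·A = 0.2922×0.0349×2.39

L ≈ 24.4 mm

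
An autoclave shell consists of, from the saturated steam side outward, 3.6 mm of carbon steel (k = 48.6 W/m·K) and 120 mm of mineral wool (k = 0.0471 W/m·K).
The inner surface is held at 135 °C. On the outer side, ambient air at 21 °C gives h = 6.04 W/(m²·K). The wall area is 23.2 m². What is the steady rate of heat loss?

Q ≈ 975 W

Series thermal resistances:
R_carbon steel = L/(kA) = 0.0036/(48.6×23.2) = 3.193×10^-6 K/W
R_mineral wool = L/(kA) = 0.12/(0.0471×23.2) = 0.1098 K/W
R_outer film = 1/(h_o·A) = 1/(6.04×23.2) = 0.007136 K/W
R_total = 0.117 K/W
Q = ΔT / R_total = 114 / 0.117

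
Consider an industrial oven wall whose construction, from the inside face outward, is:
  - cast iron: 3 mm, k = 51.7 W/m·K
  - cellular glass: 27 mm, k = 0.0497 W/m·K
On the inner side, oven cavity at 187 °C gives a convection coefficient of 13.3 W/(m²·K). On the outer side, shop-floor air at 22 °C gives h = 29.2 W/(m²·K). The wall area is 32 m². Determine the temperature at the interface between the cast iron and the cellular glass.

Thermal resistances in series:
R_inner film = 1/(h_i·A) = 1/(13.3×32) = 0.00235 K/W
R_cast iron = L/(kA) = 0.003/(51.7×32) = 1.813×10^-6 K/W
R_cellular glass = L/(kA) = 0.027/(0.0497×32) = 0.01698 K/W
R_outer film = 1/(h_o·A) = 1/(29.2×32) = 0.00107 K/W
R_total = 0.0204 K/W;  Q = ΔT/R_total = 165/0.0204 = 8089 W
T_interface = T_inner − Q·ΣR(inner→interface) = 187 − 8090×0.002351

T ≈ 168 °C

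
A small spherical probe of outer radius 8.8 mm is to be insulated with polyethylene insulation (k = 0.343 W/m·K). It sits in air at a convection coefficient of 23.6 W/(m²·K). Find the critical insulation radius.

r_cr ≈ 29.1 mm

For a sphere r_cr = 2k/h = 2×0.343/23.6
r_cr = 29.1 mm; since the bare radius (8.8 mm) is below r_cr, adding a thin layer of insulation will *increase* heat loss.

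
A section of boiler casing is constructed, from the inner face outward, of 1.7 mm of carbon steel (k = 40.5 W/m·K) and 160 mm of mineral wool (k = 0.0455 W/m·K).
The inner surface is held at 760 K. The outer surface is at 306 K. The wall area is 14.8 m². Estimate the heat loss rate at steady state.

Model the wall as resistances in series:
R_carbon steel = L/(kA) = 0.0017/(40.5×14.8) = 2.836×10^-6 K/W
R_mineral wool = L/(kA) = 0.16/(0.0455×14.8) = 0.2376 K/W
R_total = 0.2376 K/W
Q = ΔT / R_total = 454 / 0.2376

Q ≈ 1910 W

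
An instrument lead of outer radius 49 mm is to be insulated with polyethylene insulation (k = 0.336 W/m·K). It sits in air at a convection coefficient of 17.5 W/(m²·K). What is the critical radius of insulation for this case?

For a cylinder r_cr = k/h = 0.336/17.5
r_cr = 19.2 mm; since the bare radius (49 mm) is above r_cr, any added insulation will reduce heat loss.

r_cr ≈ 19.2 mm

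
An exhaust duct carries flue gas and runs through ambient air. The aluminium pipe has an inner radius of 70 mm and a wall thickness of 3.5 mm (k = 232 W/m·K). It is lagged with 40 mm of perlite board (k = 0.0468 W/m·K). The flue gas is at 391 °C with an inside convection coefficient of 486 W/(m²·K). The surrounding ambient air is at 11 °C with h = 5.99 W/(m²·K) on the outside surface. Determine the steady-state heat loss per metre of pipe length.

q′ ≈ 221 W/m

Treating each annulus and film as a series resistance:
R_inner film = 1/(h_i·2πr₁L) = 1/(486×2π×0.07×1) = 0.004678 K/W
R_aluminium pipe wall = ln(73.5/70)/(2π×232×1) = 3.347×10^-5 K/W
R_perlite board = ln(113.5/73.5)/(2π×0.0468×1) = 1.478 K/W
R_outer film = 1/(h_o·2πr_oL) = 1/(5.99×2π×0.1135×1) = 0.2341 K/W
R_total = 1.716 K/W
Q = ΔT/R_total = 380/1.716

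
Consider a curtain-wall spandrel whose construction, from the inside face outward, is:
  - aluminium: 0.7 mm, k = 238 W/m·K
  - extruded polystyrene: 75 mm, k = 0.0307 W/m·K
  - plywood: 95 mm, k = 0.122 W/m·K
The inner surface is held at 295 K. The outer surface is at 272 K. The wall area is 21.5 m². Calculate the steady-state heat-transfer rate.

Q ≈ 153 W

Model the wall as resistances in series:
R_aluminium = L/(kA) = 0.0007/(238×21.5) = 1.368×10^-7 K/W
R_extruded polystyrene = L/(kA) = 0.075/(0.0307×21.5) = 0.1136 K/W
R_plywood = L/(kA) = 0.095/(0.122×21.5) = 0.03622 K/W
R_total = 0.1498 K/W
Q = ΔT / R_total = 23 / 0.1498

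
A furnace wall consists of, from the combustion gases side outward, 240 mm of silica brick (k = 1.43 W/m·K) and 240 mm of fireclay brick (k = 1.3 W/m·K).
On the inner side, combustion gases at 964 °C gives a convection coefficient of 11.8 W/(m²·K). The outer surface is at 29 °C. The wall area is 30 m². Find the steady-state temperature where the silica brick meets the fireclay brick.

Treating each layer as a thermal resistance in series:
R_inner film = 1/(h_i·A) = 1/(11.8×30) = 0.002825 K/W
R_silica brick = L/(kA) = 0.24/(1.43×30) = 0.005594 K/W
R_fireclay brick = L/(kA) = 0.24/(1.3×30) = 0.006154 K/W
R_total = 0.01457 K/W;  Q = ΔT/R_total = 935/0.01457 = 64160 W
T_interface = T_inner − Q·ΣR(inner→interface) = 964 − 64200×0.008419

T ≈ 424 °C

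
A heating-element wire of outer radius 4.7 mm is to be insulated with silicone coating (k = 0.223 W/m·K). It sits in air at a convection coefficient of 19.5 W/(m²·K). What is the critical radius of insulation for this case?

For a cylinder r_cr = k/h = 0.223/19.5
r_cr = 11.4 mm; since the bare radius (4.7 mm) is below r_cr, adding a thin layer of insulation will *increase* heat loss.

r_cr ≈ 11.4 mm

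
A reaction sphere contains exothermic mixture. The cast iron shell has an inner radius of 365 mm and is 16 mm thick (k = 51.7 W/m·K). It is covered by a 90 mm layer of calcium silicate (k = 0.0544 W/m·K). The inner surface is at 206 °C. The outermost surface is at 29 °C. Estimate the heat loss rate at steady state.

Q ≈ 241 W

For a spherical shell R = (1/r₁ − 1/r₂)/(4πk); film R = 1/(h·4πr²). In series:
R_cast iron shell = (1/0.365 − 1/0.381)/(4π×51.7) = 1.771×10^-4 K/W
R_calcium silicate = (1/0.381 − 1/0.471)/(4π×0.0544) = 0.7336 K/W
R_total = 0.7338 K/W
Q = ΔT/R_total = 177/0.7338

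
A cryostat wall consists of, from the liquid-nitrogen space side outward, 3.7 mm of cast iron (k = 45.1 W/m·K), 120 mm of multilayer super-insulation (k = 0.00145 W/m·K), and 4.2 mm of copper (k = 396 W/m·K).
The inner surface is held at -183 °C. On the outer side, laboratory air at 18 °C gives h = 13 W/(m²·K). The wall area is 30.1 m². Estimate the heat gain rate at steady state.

Q ≈ 73 W

Using the resistance-network approach (series):
R_cast iron = L/(kA) = 0.0037/(45.1×30.1) = 2.726×10^-6 K/W
R_multilayer super-insulation = L/(kA) = 0.12/(0.00145×30.1) = 2.749 K/W
R_copper = L/(kA) = 0.0042/(396×30.1) = 3.524×10^-7 K/W
R_outer film = 1/(h_o·A) = 1/(13×30.1) = 0.002556 K/W
R_total = 2.752 K/W
Q = ΔT / R_total = 201 / 2.752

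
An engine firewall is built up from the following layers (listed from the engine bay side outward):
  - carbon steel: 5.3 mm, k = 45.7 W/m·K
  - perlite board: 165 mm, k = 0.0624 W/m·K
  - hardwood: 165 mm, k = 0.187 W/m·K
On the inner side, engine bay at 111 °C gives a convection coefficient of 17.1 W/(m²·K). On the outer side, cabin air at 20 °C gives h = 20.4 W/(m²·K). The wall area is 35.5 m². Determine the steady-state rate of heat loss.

Using the resistance-network approach (series):
R_inner film = 1/(h_i·A) = 1/(17.1×35.5) = 0.001647 K/W
R_carbon steel = L/(kA) = 0.0053/(45.7×35.5) = 3.267×10^-6 K/W
R_perlite board = L/(kA) = 0.165/(0.0624×35.5) = 0.07449 K/W
R_hardwood = L/(kA) = 0.165/(0.187×35.5) = 0.02486 K/W
R_outer film = 1/(h_o·A) = 1/(20.4×35.5) = 0.001381 K/W
R_total = 0.1024 K/W
Q = ΔT / R_total = 91 / 0.1024

Q ≈ 889 W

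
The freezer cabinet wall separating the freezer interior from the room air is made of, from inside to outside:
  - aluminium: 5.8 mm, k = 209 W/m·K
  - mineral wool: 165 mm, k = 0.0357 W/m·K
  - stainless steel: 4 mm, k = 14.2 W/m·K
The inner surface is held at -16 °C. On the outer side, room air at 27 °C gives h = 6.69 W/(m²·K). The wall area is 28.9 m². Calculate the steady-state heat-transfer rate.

Using the resistance-network approach (series):
R_aluminium = L/(kA) = 0.0058/(209×28.9) = 9.602×10^-7 K/W
R_mineral wool = L/(kA) = 0.165/(0.0357×28.9) = 0.1599 K/W
R_stainless steel = L/(kA) = 0.004/(14.2×28.9) = 9.747×10^-6 K/W
R_outer film = 1/(h_o·A) = 1/(6.69×28.9) = 0.005172 K/W
R_total = 0.1651 K/W
Q = ΔT / R_total = 43 / 0.1651

Q ≈ 260 W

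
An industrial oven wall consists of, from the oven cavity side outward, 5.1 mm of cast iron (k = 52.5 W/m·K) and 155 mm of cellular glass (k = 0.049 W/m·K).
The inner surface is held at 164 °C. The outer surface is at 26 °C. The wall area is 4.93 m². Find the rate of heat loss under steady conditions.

Treating each layer as a thermal resistance in series:
R_cast iron = L/(kA) = 0.0051/(52.5×4.93) = 1.97×10^-5 K/W
R_cellular glass = L/(kA) = 0.155/(0.049×4.93) = 0.6416 K/W
R_total = 0.6417 K/W
Q = ΔT / R_total = 138 / 0.6417

Q ≈ 215 W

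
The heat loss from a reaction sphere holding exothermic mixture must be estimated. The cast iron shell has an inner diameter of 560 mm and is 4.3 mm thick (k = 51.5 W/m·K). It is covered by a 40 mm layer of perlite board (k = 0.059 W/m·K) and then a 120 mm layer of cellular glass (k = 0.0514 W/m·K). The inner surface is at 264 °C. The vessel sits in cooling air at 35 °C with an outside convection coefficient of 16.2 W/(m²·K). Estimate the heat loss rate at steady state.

Q ≈ 121 W

Spherical conduction: R = (1/r_in − 1/r_out)/(4πk) per layer; series-sum.
R_cast iron shell = (1/0.28 − 1/0.2843)/(4π×51.5) = 8.347×10^-5 K/W
R_perlite board = (1/0.2843 − 1/0.3243)/(4π×0.059) = 0.5852 K/W
R_cellular glass = (1/0.3243 − 1/0.4443)/(4π×0.0514) = 1.289 K/W
R_outer film = 1/(h·4πr_o²) = 1/(16.2×4π×0.4443²) = 0.02488 K/W
R_total = 1.9 K/W
Q = ΔT/R_total = 229/1.9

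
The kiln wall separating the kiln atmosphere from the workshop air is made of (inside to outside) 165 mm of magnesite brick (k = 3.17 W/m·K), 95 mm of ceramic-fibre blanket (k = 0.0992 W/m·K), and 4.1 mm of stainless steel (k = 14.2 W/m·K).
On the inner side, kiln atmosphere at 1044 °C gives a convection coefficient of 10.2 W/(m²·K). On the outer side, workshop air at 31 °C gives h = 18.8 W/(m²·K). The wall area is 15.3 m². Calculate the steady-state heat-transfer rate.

Q ≈ 13300 W

Model the wall as resistances in series:
R_inner film = 1/(h_i·A) = 1/(10.2×15.3) = 0.006408 K/W
R_magnesite brick = L/(kA) = 0.165/(3.17×15.3) = 0.003402 K/W
R_ceramic-fibre blanket = L/(kA) = 0.095/(0.0992×15.3) = 0.06259 K/W
R_stainless steel = L/(kA) = 0.0041/(14.2×15.3) = 1.887×10^-5 K/W
R_outer film = 1/(h_o·A) = 1/(18.8×15.3) = 0.003477 K/W
R_total = 0.0759 K/W
Q = ΔT / R_total = 1013 / 0.0759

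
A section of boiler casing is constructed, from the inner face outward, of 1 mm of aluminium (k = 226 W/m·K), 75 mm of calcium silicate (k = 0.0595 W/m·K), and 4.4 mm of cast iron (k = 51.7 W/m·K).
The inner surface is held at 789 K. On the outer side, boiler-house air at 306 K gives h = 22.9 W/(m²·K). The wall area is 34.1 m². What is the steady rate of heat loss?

Q ≈ 12600 W

Using the resistance-network approach (series):
R_aluminium = L/(kA) = 0.001/(226×34.1) = 1.298×10^-7 K/W
R_calcium silicate = L/(kA) = 0.075/(0.0595×34.1) = 0.03696 K/W
R_cast iron = L/(kA) = 0.0044/(51.7×34.1) = 2.496×10^-6 K/W
R_outer film = 1/(h_o·A) = 1/(22.9×34.1) = 0.001281 K/W
R_total = 0.03825 K/W
Q = ΔT / R_total = 483 / 0.03825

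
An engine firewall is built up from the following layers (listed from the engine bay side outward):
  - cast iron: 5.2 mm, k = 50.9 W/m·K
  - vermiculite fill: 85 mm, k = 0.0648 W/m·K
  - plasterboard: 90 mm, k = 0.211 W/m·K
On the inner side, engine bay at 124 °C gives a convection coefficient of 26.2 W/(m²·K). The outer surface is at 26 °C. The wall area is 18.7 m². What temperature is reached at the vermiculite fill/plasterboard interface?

Using the resistance-network approach (series):
R_inner film = 1/(h_i·A) = 1/(26.2×18.7) = 0.002041 K/W
R_cast iron = L/(kA) = 0.0052/(50.9×18.7) = 5.463×10^-6 K/W
R_vermiculite fill = L/(kA) = 0.085/(0.0648×18.7) = 0.07015 K/W
R_plasterboard = L/(kA) = 0.09/(0.211×18.7) = 0.02281 K/W
R_total = 0.095 K/W;  Q = ΔT/R_total = 98/0.095 = 1032 W
T_interface = T_inner − Q·ΣR(inner→interface) = 124 − 1030×0.07219

T ≈ 49.5 °C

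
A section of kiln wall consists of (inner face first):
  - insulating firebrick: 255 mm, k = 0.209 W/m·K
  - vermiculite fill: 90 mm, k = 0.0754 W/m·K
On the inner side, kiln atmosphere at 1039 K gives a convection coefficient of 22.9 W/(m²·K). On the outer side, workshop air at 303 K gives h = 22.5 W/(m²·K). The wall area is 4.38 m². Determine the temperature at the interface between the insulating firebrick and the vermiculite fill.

T ≈ 667 K

Model the wall as resistances in series:
R_inner film = 1/(h_i·A) = 1/(22.9×4.38) = 0.00997 K/W
R_insulating firebrick = L/(kA) = 0.255/(0.209×4.38) = 0.2786 K/W
R_vermiculite fill = L/(kA) = 0.09/(0.0754×4.38) = 0.2725 K/W
R_outer film = 1/(h_o·A) = 1/(22.5×4.38) = 0.01015 K/W
R_total = 0.5712 K/W;  Q = ΔT/R_total = 736/0.5712 = 1289 W
T_interface = T_inner − Q·ΣR(inner→interface) = 1039 − 1290×0.2885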